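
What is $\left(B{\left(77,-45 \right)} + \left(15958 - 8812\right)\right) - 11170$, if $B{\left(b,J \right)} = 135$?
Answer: $-3889$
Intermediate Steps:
$\left(B{\left(77,-45 \right)} + \left(15958 - 8812\right)\right) - 11170 = \left(135 + \left(15958 - 8812\right)\right) - 11170 = \left(135 + 7146\right) - 11170 = 7281 - 11170 = -3889$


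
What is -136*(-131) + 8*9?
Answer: 17888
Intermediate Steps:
-136*(-131) + 8*9 = 17816 + 72 = 17888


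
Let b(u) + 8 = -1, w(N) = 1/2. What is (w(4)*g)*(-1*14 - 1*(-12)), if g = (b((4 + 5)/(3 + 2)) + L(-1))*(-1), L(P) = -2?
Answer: -11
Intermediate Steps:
w(N) = ½
b(u) = -9 (b(u) = -8 - 1 = -9)
g = 11 (g = (-9 - 2)*(-1) = -11*(-1) = 11)
(w(4)*g)*(-1*14 - 1*(-12)) = ((½)*11)*(-1*14 - 1*(-12)) = 11*(-14 + 12)/2 = (11/2)*(-2) = -11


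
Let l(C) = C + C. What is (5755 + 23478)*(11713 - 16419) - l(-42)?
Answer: -137570414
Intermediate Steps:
l(C) = 2*C
(5755 + 23478)*(11713 - 16419) - l(-42) = (5755 + 23478)*(11713 - 16419) - 2*(-42) = 29233*(-4706) - 1*(-84) = -137570498 + 84 = -137570414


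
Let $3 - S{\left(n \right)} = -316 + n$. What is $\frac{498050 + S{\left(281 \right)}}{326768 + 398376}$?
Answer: $\frac{2707}{3941} \approx 0.68688$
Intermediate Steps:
$S{\left(n \right)} = 319 - n$ ($S{\left(n \right)} = 3 - \left(-316 + n\right) = 319 - n$)
$\frac{498050 + S{\left(281 \right)}}{326768 + 398376} = \frac{498050 + \left(319 - 281\right)}{326768 + 398376} = \frac{498050 + \left(319 - 281\right)}{725144} = \left(498050 + 38\right) \frac{1}{725144} = 498088 \cdot \frac{1}{725144} = \frac{2707}{3941}$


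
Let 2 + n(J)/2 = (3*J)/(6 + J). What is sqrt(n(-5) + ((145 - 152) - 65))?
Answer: I*sqrt(106) ≈ 10.296*I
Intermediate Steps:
n(J) = -4 + 6*J/(6 + J) (n(J) = -4 + 2*((3*J)/(6 + J)) = -4 + 2*(3*J/(6 + J)) = -4 + 6*J/(6 + J))
sqrt(n(-5) + ((145 - 152) - 65)) = sqrt(2*(-12 - 5)/(6 - 5) + ((145 - 152) - 65)) = sqrt(2*(-17)/1 + (-7 - 65)) = sqrt(2*1*(-17) - 72) = sqrt(-34 - 72) = sqrt(-106) = I*sqrt(106)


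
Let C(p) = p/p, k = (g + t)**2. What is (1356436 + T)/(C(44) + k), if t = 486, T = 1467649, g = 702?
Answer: 564817/282269 ≈ 2.0010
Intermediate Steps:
k = 1411344 (k = (702 + 486)**2 = 1188**2 = 1411344)
C(p) = 1
(1356436 + T)/(C(44) + k) = (1356436 + 1467649)/(1 + 1411344) = 2824085/1411345 = 2824085*(1/1411345) = 564817/282269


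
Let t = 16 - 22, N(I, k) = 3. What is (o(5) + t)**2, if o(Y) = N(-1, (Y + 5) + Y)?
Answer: 9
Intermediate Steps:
o(Y) = 3
t = -6
(o(5) + t)**2 = (3 - 6)**2 = (-3)**2 = 9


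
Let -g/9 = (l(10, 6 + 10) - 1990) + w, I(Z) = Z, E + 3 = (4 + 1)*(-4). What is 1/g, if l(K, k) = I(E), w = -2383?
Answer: 1/39564 ≈ 2.5276e-5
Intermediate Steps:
E = -23 (E = -3 + (4 + 1)*(-4) = -3 + 5*(-4) = -3 - 20 = -23)
l(K, k) = -23
g = 39564 (g = -9*((-23 - 1990) - 2383) = -9*(-2013 - 2383) = -9*(-4396) = 39564)
1/g = 1/39564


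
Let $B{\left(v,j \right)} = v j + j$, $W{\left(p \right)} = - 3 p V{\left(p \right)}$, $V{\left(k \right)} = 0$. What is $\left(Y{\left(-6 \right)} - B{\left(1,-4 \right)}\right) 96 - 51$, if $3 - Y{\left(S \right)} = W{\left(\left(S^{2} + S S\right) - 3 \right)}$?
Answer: $1005$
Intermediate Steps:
$W{\left(p \right)} = 0$ ($W{\left(p \right)} = - 3 p 0 = 0$)
$Y{\left(S \right)} = 3$ ($Y{\left(S \right)} = 3 - 0 = 3 + 0 = 3$)
$B{\left(v,j \right)} = j + j v$ ($B{\left(v,j \right)} = j v + j = j + j v$)
$\left(Y{\left(-6 \right)} - B{\left(1,-4 \right)}\right) 96 - 51 = \left(3 - - 4 \left(1 + 1\right)\right) 96 - 51 = \left(3 - \left(-4\right) 2\right) 96 - 51 = \left(3 - -8\right) 96 - 51 = \left(3 + 8\right) 96 - 51 = 11 \cdot 96 - 51 = 1056 - 51 = 1005$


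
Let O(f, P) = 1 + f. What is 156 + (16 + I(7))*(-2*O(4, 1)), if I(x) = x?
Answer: -74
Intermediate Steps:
156 + (16 + I(7))*(-2*O(4, 1)) = 156 + (16 + 7)*(-2*(1 + 4)) = 156 + 23*(-2*5) = 156 + 23*(-10) = 156 - 230 = -74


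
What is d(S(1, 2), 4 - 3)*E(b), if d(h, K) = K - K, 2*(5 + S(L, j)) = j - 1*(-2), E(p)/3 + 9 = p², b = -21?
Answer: 0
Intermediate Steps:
E(p) = -27 + 3*p²
S(L, j) = -4 + j/2 (S(L, j) = -5 + (j - 1*(-2))/2 = -5 + (j + 2)/2 = -5 + (2 + j)/2 = -5 + (1 + j/2) = -4 + j/2)
d(h, K) = 0
d(S(1, 2), 4 - 3)*E(b) = 0*(-27 + 3*(-21)²) = 0*(-27 + 3*441) = 0*(-27 + 1323) = 0*1296 = 0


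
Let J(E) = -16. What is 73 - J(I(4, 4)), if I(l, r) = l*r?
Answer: 89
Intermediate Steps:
73 - J(I(4, 4)) = 73 - 1*(-16) = 73 + 16 = 89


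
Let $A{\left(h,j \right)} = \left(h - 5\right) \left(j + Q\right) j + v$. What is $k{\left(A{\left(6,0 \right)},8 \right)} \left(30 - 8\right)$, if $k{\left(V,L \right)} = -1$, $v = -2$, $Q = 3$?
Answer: $-22$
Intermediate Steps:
$A{\left(h,j \right)} = -2 + j \left(-5 + h\right) \left(3 + j\right)$ ($A{\left(h,j \right)} = \left(h - 5\right) \left(j + 3\right) j - 2 = \left(-5 + h\right) \left(3 + j\right) j - 2 = j \left(-5 + h\right) \left(3 + j\right) - 2 = -2 + j \left(-5 + h\right) \left(3 + j\right)$)
$k{\left(A{\left(6,0 \right)},8 \right)} \left(30 - 8\right) = - (30 - 8) = \left(-1\right) 22 = -22$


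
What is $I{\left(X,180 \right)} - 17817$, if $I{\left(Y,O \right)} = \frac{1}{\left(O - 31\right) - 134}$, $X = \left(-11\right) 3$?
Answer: $- \frac{267254}{15} \approx -17817.0$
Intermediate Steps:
$X = -33$
$I{\left(Y,O \right)} = \frac{1}{-165 + O}$ ($I{\left(Y,O \right)} = \frac{1}{\left(-31 + O\right) - 134} = \frac{1}{-165 + O}$)
$I{\left(X,180 \right)} - 17817 = \frac{1}{-165 + 180} - 17817 = \frac{1}{15} - 17817 = - \frac{267254}{15}$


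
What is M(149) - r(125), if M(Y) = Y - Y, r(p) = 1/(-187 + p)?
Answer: 1/62 ≈ 0.016129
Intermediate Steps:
M(Y) = 0
M(149) - r(125) = 0 - 1/(-187 + 125) = 0 - 1/(-62) = 0 - 1*(-1/62) = 0 + 1/62 = 1/62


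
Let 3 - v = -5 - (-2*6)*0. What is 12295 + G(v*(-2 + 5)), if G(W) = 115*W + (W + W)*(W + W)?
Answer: 17359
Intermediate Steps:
v = 8 (v = 3 - (-5 - (-2*6)*0) = 3 - (-5 - (-12)*0) = 3 - (-5 - 1*0) = 3 - (-5 + 0) = 3 - 1*(-5) = 3 + 5 = 8)
G(W) = 4*W**2 + 115*W (G(W) = 115*W + (2*W)*(2*W) = 115*W + 4*W**2 = 4*W**2 + 115*W)
12295 + G(v*(-2 + 5)) = 12295 + (8*(-2 + 5))*(115 + 4*(8*(-2 + 5))) = 12295 + (8*3)*(115 + 4*(8*3)) = 12295 + 24*(115 + 4*24) = 12295 + 24*(115 + 96) = 12295 + 24*211 = 12295 + 5064 = 17359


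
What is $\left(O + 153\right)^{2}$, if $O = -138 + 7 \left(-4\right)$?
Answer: $169$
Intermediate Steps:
$O = -166$ ($O = -138 - 28 = -166$)
$\left(O + 153\right)^{2} = \left(-166 + 153\right)^{2} = \left(-13\right)^{2} = 169$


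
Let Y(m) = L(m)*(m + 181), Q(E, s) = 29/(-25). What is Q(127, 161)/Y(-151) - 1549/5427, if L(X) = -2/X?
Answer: -8696111/2713500 ≈ -3.2048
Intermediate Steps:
Q(E, s) = -29/25 (Q(E, s) = 29*(-1/25) = -29/25)
Y(m) = -2*(181 + m)/m (Y(m) = (-2/m)*(m + 181) = (-2/m)*(181 + m) = -2*(181 + m)/m)
Q(127, 161)/Y(-151) - 1549/5427 = -29/(25*(-2 - 362/(-151))) - 1549/5427 = -29/(25*(-2 - 362*(-1/151))) - 1549*1/5427 = -29/(25*(-2 + 362/151)) - 1549/5427 = -29/(25*60/151) - 1549/5427 = -29/25*151/60 - 1549/5427 = -4379/1500 - 1549/5427 = -8696111/2713500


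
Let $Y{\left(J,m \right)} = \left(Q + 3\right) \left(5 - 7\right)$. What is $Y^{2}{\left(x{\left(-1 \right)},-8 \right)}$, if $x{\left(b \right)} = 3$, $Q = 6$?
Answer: $324$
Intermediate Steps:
$Y{\left(J,m \right)} = -18$ ($Y{\left(J,m \right)} = \left(6 + 3\right) \left(5 - 7\right) = 9 \left(-2\right) = -18$)
$Y^{2}{\left(x{\left(-1 \right)},-8 \right)} = \left(-18\right)^{2} = 324$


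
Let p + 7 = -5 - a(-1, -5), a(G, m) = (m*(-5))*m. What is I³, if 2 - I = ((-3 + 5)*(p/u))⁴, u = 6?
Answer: -4334510180165746253621599/531441 ≈ -8.1561e+18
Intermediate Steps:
a(G, m) = -5*m² (a(G, m) = (-5*m)*m = -5*m²)
p = 113 (p = -7 + (-5 - (-5)*(-5)²) = -7 + (-5 - (-5)*25) = -7 + (-5 - 1*(-125)) = -7 + (-5 + 125) = -7 + 120 = 113)
I = -163047199/81 (I = 2 - ((-3 + 5)*(113/6))⁴ = 2 - (2*(113*(⅙)))⁴ = 2 - (2*(113/6))⁴ = 2 - (113/3)⁴ = 2 - 1*163047361/81 = 2 - 163047361/81 = -163047199/81 ≈ -2.0129e+6)
I³ = (-163047199/81)³ = -4334510180165746253621599/531441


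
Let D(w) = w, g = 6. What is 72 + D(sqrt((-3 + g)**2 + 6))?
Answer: 72 + sqrt(15) ≈ 75.873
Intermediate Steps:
72 + D(sqrt((-3 + g)**2 + 6)) = 72 + sqrt((-3 + 6)**2 + 6) = 72 + sqrt(3**2 + 6) = 72 + sqrt(9 + 6) = 72 + sqrt(15)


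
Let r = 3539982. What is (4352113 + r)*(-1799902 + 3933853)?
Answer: 16841344017345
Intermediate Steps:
(4352113 + r)*(-1799902 + 3933853) = (4352113 + 3539982)*(-1799902 + 3933853) = 7892095*2133951 = 16841344017345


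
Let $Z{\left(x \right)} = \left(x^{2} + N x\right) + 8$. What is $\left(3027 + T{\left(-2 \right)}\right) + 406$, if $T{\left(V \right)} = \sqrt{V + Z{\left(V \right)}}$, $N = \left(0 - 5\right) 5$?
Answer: $3433 + 2 \sqrt{15} \approx 3440.7$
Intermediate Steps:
$N = -25$ ($N = \left(-5\right) 5 = -25$)
$Z{\left(x \right)} = 8 + x^{2} - 25 x$ ($Z{\left(x \right)} = \left(x^{2} - 25 x\right) + 8 = 8 + x^{2} - 25 x$)
$T{\left(V \right)} = \sqrt{8 + V^{2} - 24 V}$ ($T{\left(V \right)} = \sqrt{V + \left(8 + V^{2} - 25 V\right)} = \sqrt{8 + V^{2} - 24 V}$)
$\left(3027 + T{\left(-2 \right)}\right) + 406 = \left(3027 + \sqrt{8 + \left(-2\right)^{2} - -48}\right) + 406 = \left(3027 + \sqrt{8 + 4 + 48}\right) + 406 = \left(3027 + \sqrt{60}\right) + 406 = \left(3027 + 2 \sqrt{15}\right) + 406 = 3433 + 2 \sqrt{15}$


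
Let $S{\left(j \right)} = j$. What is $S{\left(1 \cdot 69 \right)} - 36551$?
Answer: $-36482$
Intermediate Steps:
$S{\left(1 \cdot 69 \right)} - 36551 = 1 \cdot 69 - 36551 = 69 - 36551 = -36482$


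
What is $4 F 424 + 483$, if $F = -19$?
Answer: $-31741$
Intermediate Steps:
$4 F 424 + 483 = 4 \left(-19\right) 424 + 483 = \left(-76\right) 424 + 483 = -32224 + 483 = -31741$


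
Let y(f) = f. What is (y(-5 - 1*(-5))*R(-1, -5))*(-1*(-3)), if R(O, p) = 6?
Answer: 0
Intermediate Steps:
(y(-5 - 1*(-5))*R(-1, -5))*(-1*(-3)) = ((-5 - 1*(-5))*6)*(-1*(-3)) = ((-5 + 5)*6)*3 = (0*6)*3 = 0*3 = 0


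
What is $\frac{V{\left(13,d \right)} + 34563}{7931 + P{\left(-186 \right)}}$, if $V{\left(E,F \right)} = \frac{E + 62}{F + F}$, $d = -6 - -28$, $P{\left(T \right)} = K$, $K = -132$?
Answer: $\frac{1520847}{343156} \approx 4.4319$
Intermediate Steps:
$P{\left(T \right)} = -132$
$d = 22$ ($d = -6 + 28 = 22$)
$V{\left(E,F \right)} = \frac{62 + E}{2 F}$
$\frac{V{\left(13,d \right)} + 34563}{7931 + P{\left(-186 \right)}} = \frac{\frac{62 + 13}{2 \cdot 22} + 34563}{7931 - 132} = \frac{\frac{1}{2} \cdot \frac{1}{22} \cdot 75 + 34563}{7799} = \left(\frac{75}{44} + 34563\right) \frac{1}{7799} = \frac{1520847}{44} \cdot \frac{1}{7799} = \frac{1520847}{343156}$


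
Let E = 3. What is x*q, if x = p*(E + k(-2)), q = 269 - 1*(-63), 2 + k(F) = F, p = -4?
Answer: 1328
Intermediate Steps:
k(F) = -2 + F
q = 332 (q = 269 + 63 = 332)
x = 4 (x = -4*(3 + (-2 - 2)) = -4*(3 - 4) = -4*(-1) = 4)
x*q = 4*332 = 1328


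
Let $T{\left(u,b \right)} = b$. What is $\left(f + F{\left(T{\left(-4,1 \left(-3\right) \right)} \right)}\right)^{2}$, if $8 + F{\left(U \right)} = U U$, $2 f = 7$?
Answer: $\frac{81}{4} \approx 20.25$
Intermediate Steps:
$f = \frac{7}{2}$ ($f = \frac{1}{2} \cdot 7 = \frac{7}{2} \approx 3.5$)
$F{\left(U \right)} = -8 + U^{2}$ ($F{\left(U \right)} = -8 + U U = -8 + U^{2}$)
$\left(f + F{\left(T{\left(-4,1 \left(-3\right) \right)} \right)}\right)^{2} = \left(\frac{7}{2} - \left(8 - \left(1 \left(-3\right)\right)^{2}\right)\right)^{2} = \left(\frac{7}{2} - \left(8 - \left(-3\right)^{2}\right)\right)^{2} = \left(\frac{7}{2} + \left(-8 + 9\right)\right)^{2} = \left(\frac{7}{2} + 1\right)^{2} = \left(\frac{9}{2}\right)^{2} = \frac{81}{4}$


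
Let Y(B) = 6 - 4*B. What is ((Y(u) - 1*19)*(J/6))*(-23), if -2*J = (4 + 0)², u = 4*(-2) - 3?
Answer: 2852/3 ≈ 950.67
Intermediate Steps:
u = -11 (u = -8 - 3 = -11)
J = -8 (J = -(4 + 0)²/2 = -½*4² = -½*16 = -8)
((Y(u) - 1*19)*(J/6))*(-23) = (((6 - 4*(-11)) - 1*19)*(-8/6))*(-23) = (((6 + 44) - 19)*(-8*⅙))*(-23) = ((50 - 19)*(-4/3))*(-23) = (31*(-4/3))*(-23) = -124/3*(-23) = 2852/3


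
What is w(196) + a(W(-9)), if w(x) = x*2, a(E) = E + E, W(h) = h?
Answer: 374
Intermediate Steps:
a(E) = 2*E
w(x) = 2*x
w(196) + a(W(-9)) = 2*196 + 2*(-9) = 392 - 18 = 374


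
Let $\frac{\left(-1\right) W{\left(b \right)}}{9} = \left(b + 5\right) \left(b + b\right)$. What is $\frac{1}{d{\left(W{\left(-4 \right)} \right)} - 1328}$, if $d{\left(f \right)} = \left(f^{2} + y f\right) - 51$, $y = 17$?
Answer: $\frac{1}{5029} \approx 0.00019885$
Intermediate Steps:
$W{\left(b \right)} = - 18 b \left(5 + b\right)$ ($W{\left(b \right)} = - 9 \left(b + 5\right) \left(b + b\right) = - 9 \left(5 + b\right) 2 b = - 9 \cdot 2 b \left(5 + b\right) = - 18 b \left(5 + b\right)$)
$d{\left(f \right)} = -51 + f^{2} + 17 f$ ($d{\left(f \right)} = \left(f^{2} + 17 f\right) - 51 = -51 + f^{2} + 17 f$)
$\frac{1}{d{\left(W{\left(-4 \right)} \right)} - 1328} = \frac{1}{\left(-51 + \left(\left(-18\right) \left(-4\right) \left(5 - 4\right)\right)^{2} + 17 \left(\left(-18\right) \left(-4\right) \left(5 - 4\right)\right)\right) - 1328} = \frac{1}{\left(-51 + \left(\left(-18\right) \left(-4\right) 1\right)^{2} + 17 \left(\left(-18\right) \left(-4\right) 1\right)\right) - 1328} = \frac{1}{\left(-51 + 72^{2} + 17 \cdot 72\right) - 1328} = \frac{1}{\left(-51 + 5184 + 1224\right) - 1328} = \frac{1}{6357 - 1328} = \frac{1}{5029}$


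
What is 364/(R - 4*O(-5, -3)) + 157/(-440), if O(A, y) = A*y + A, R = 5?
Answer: -4733/440 ≈ -10.757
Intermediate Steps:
O(A, y) = A + A*y
364/(R - 4*O(-5, -3)) + 157/(-440) = 364/(5 - (-20)*(1 - 3)) + 157/(-440) = 364/(5 - (-20)*(-2)) + 157*(-1/440) = 364/(5 - 4*10) - 157/440 = 364/(5 - 40) - 157/440 = 364/(-35) - 157/440 = 364*(-1/35) - 157/440 = -52/5 - 157/440 = -4733/440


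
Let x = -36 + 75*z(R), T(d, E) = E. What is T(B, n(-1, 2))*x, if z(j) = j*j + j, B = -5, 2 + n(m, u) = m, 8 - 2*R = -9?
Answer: -72243/4 ≈ -18061.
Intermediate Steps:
R = 17/2 (R = 4 - 1/2*(-9) = 4 + 9/2 = 17/2 ≈ 8.5000)
n(m, u) = -2 + m
z(j) = j + j**2 (z(j) = j**2 + j = j + j**2)
x = 24081/4 (x = -36 + 75*(17*(1 + 17/2)/2) = -36 + 75*((17/2)*(19/2)) = -36 + 75*(323/4) = -36 + 24225/4 = 24081/4 ≈ 6020.3)
T(B, n(-1, 2))*x = (-2 - 1)*(24081/4) = -3*24081/4 = -72243/4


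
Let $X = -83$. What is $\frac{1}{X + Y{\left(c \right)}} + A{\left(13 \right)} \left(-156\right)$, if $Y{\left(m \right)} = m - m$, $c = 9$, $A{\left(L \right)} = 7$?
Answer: $- \frac{90637}{83} \approx -1092.0$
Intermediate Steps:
$Y{\left(m \right)} = 0$
$\frac{1}{X + Y{\left(c \right)}} + A{\left(13 \right)} \left(-156\right) = \frac{1}{-83 + 0} + 7 \left(-156\right) = \frac{1}{-83} - 1092 = - \frac{1}{83} - 1092 = - \frac{90637}{83}$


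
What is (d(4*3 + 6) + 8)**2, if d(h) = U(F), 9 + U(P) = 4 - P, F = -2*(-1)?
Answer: 1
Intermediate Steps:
F = 2
U(P) = -5 - P (U(P) = -9 + (4 - P) = -5 - P)
d(h) = -7 (d(h) = -5 - 1*2 = -5 - 2 = -7)
(d(4*3 + 6) + 8)**2 = (-7 + 8)**2 = 1**2 = 1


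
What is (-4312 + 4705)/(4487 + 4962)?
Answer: 393/9449 ≈ 0.041592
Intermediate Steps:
(-4312 + 4705)/(4487 + 4962) = 393/9449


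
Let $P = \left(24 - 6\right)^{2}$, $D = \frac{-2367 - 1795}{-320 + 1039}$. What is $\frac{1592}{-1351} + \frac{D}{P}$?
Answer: $- \frac{188244407}{157361778} \approx -1.1963$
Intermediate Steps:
$D = - \frac{4162}{719} \approx -5.7886$
$P = 324$ ($P = 18^{2} = 324$)
$\frac{1592}{-1351} + \frac{D}{P} = \frac{1592}{-1351} - \frac{4162}{719 \cdot 324} = 1592 \left(- \frac{1}{1351}\right) - \frac{2081}{116478} = - \frac{1592}{1351} - \frac{2081}{116478} = - \frac{188244407}{157361778}$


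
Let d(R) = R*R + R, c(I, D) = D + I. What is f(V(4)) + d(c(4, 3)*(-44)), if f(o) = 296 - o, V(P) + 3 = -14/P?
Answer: 189717/2 ≈ 94859.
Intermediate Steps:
V(P) = -3 - 14/P
d(R) = R + R² (d(R) = R² + R = R + R²)
f(V(4)) + d(c(4, 3)*(-44)) = (296 - (-3 - 14/4)) + ((3 + 4)*(-44))*(1 + (3 + 4)*(-44)) = (296 - (-3 - 14*¼)) + (7*(-44))*(1 + 7*(-44)) = (296 - (-3 - 7/2)) - 308*(1 - 308) = (296 - 1*(-13/2)) - 308*(-307) = (296 + 13/2) + 94556 = 605/2 + 94556 = 189717/2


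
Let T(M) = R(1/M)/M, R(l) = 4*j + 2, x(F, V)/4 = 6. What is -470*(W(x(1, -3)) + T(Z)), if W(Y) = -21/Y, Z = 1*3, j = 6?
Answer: -43945/12 ≈ -3662.1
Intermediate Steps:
x(F, V) = 24 (x(F, V) = 4*6 = 24)
Z = 3
R(l) = 26 (R(l) = 4*6 + 2 = 24 + 2 = 26)
T(M) = 26/M
-470*(W(x(1, -3)) + T(Z)) = -470*(-21/24 + 26/3) = -470*(-21*1/24 + 26*(1/3)) = -470*(-7/8 + 26/3) = -470*187/24 = -43945/12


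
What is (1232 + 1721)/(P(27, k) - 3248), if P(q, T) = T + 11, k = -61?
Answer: -2953/3298 ≈ -0.89539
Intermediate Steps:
P(q, T) = 11 + T
(1232 + 1721)/(P(27, k) - 3248) = (1232 + 1721)/((11 - 61) - 3248) = 2953/(-50 - 3248) = 2953/(-3298) = 2953*(-1/3298) = -2953/3298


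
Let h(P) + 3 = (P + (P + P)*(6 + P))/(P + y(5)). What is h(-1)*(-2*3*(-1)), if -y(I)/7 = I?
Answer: -97/6 ≈ -16.167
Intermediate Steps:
y(I) = -7*I
h(P) = -3 + (P + 2*P*(6 + P))/(-35 + P) (h(P) = -3 + (P + (P + P)*(6 + P))/(P - 7*5) = -3 + (P + (2*P)*(6 + P))/(P - 35) = -3 + (P + 2*P*(6 + P))/(-35 + P))
h(-1)*(-2*3*(-1)) = ((105 + 2*(-1)² + 10*(-1))/(-35 - 1))*(-2*3*(-1)) = ((105 + 2*1 - 10)/(-36))*(-6*(-1)) = -(105 + 2 - 10)/36*6 = -1/36*97*6 = -97/36*6 = -97/6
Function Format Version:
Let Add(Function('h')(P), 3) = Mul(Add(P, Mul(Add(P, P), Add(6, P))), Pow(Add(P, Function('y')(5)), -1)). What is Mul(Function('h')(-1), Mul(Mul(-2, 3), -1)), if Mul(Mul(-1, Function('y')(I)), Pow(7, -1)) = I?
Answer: Rational(-97, 6) ≈ -16.167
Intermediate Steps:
Function('y')(I) = Mul(-7, I)
Function('h')(P) = Add(-3, Mul(Pow(Add(-35, P), -1), Add(P, Mul(2, P, Add(6, P))))) (Function('h')(P) = Add(-3, Mul(Add(P, Mul(Add(P, P), Add(6, P))), Pow(Add(P, Mul(-7, 5)), -1))) = Add(-3, Mul(Add(P, Mul(Mul(2, P), Add(6, P))), Pow(Add(P, -35), -1))) = Add(-3, Mul(Add(P, Mul(2, P, Add(6, P))), Pow(Add(-35, P), -1))) = Add(-3, Mul(Pow(Add(-35, P), -1), Add(P, Mul(2, P, Add(6, P))))))
Mul(Function('h')(-1), Mul(Mul(-2, 3), -1)) = Mul(Mul(Pow(Add(-35, -1), -1), Add(105, Mul(2, Pow(-1, 2)), Mul(10, -1))), Mul(Mul(-2, 3), -1)) = Mul(Mul(Pow(-36, -1), Add(105, Mul(2, 1), -10)), Mul(-6, -1)) = Mul(Mul(Rational(-1, 36), Add(105, 2, -10)), 6) = Mul(Mul(Rational(-1, 36), 97), 6) = Mul(Rational(-97, 36), 6) = Rational(-97, 6)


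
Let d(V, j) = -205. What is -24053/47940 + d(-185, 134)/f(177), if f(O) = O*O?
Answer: -254461379/500637420 ≈ -0.50828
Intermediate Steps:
f(O) = O²
-24053/47940 + d(-185, 134)/f(177) = -24053/47940 - 205/(177²) = -24053*1/47940 - 205/31329 = -24053/47940 - 205*1/31329 = -24053/47940 - 205/31329 = -254461379/500637420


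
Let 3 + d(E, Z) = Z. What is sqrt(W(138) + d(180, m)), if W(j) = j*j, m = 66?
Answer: 3*sqrt(2123) ≈ 138.23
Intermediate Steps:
W(j) = j**2
d(E, Z) = -3 + Z
sqrt(W(138) + d(180, m)) = sqrt(138**2 + (-3 + 66)) = sqrt(19044 + 63) = sqrt(19107) = 3*sqrt(2123)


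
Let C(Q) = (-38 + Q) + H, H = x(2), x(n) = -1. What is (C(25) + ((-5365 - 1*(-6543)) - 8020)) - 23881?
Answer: -30737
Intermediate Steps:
H = -1
C(Q) = -39 + Q (C(Q) = (-38 + Q) - 1 = -39 + Q)
(C(25) + ((-5365 - 1*(-6543)) - 8020)) - 23881 = ((-39 + 25) + ((-5365 - 1*(-6543)) - 8020)) - 23881 = (-14 + ((-5365 + 6543) - 8020)) - 23881 = (-14 + (1178 - 8020)) - 23881 = (-14 - 6842) - 23881 = -6856 - 23881 = -30737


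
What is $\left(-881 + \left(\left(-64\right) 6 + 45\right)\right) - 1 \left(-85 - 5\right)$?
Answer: $-1130$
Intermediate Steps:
$\left(-881 + \left(\left(-64\right) 6 + 45\right)\right) - 1 \left(-85 - 5\right) = \left(-881 + \left(-384 + 45\right)\right) - 1 \left(-90\right) = \left(-881 - 339\right) - -90 = -1220 + 90 = -1130$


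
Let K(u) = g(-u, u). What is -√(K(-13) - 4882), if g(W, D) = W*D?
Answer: -I*√5051 ≈ -71.07*I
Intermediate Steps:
g(W, D) = D*W
K(u) = -u² (K(u) = u*(-u) = -u²)
-√(K(-13) - 4882) = -√(-1*(-13)² - 4882) = -√(-1*169 - 4882) = -√(-169 - 4882) = -√(-5051) = -I*√5051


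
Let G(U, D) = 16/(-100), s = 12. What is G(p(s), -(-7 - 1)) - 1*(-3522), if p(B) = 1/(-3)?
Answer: 88046/25 ≈ 3521.8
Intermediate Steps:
p(B) = -⅓
G(U, D) = -4/25 (G(U, D) = 16*(-1/100) = -4/25)
G(p(s), -(-7 - 1)) - 1*(-3522) = -4/25 - 1*(-3522) = -4/25 + 3522 = 88046/25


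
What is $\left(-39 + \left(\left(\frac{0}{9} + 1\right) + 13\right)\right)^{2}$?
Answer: $625$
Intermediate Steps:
$\left(-39 + \left(\left(\frac{0}{9} + 1\right) + 13\right)\right)^{2} = \left(-39 + \left(\left(0 \cdot \frac{1}{9} + 1\right) + 13\right)\right)^{2} = \left(-39 + \left(\left(0 + 1\right) + 13\right)\right)^{2} = \left(-39 + \left(1 + 13\right)\right)^{2} = \left(-39 + 14\right)^{2} = \left(-25\right)^{2} = 625$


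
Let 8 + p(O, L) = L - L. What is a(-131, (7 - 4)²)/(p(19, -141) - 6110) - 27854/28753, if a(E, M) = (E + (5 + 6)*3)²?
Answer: -31896756/12565061 ≈ -2.5385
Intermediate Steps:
p(O, L) = -8 (p(O, L) = -8 + (L - L) = -8 + 0 = -8)
a(E, M) = (33 + E)² (a(E, M) = (E + 11*3)² = (E + 33)² = (33 + E)²)
a(-131, (7 - 4)²)/(p(19, -141) - 6110) - 27854/28753 = (33 - 131)²/(-8 - 6110) - 27854/28753 = (-98)²/(-6118) - 27854*1/28753 = 9604*(-1/6118) - 27854/28753 = -686/437 - 27854/28753 = -31896756/12565061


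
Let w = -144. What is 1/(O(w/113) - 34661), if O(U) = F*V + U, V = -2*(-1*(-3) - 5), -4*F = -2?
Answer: -113/3916611 ≈ -2.8851e-5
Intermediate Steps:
F = 1/2 (F = -1/4*(-2) = 1/2 ≈ 0.50000)
V = 4 (V = -2*(3 - 5) = -2*(-2) = 4)
O(U) = 2 + U (O(U) = (1/2)*4 + U = 2 + U)
1/(O(w/113) - 34661) = 1/((2 - 144/113) - 34661) = 1/(82/113 - 34661) = 1/(-3916611/113) = -113/3916611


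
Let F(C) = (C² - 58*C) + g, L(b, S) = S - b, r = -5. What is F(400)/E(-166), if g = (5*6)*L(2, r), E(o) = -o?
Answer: 68295/83 ≈ 822.83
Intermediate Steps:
g = -210 (g = (5*6)*(-5 - 1*2) = 30*(-5 - 2) = 30*(-7) = -210)
F(C) = -210 + C² - 58*C (F(C) = (C² - 58*C) - 210 = -210 + C² - 58*C)
F(400)/E(-166) = (-210 + 400² - 58*400)/((-1*(-166))) = (-210 + 160000 - 23200)/166 = 136590*(1/166) = 68295/83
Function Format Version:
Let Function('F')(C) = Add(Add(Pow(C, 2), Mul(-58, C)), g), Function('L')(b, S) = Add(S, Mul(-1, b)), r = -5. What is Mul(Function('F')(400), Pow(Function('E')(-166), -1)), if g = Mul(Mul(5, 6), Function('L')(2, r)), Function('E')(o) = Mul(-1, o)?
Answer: Rational(68295, 83) ≈ 822.83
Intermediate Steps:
g = -210 (g = Mul(Mul(5, 6), Add(-5, Mul(-1, 2))) = Mul(30, Add(-5, -2)) = Mul(30, -7) = -210)
Function('F')(C) = Add(-210, Pow(C, 2), Mul(-58, C)) (Function('F')(C) = Add(Add(Pow(C, 2), Mul(-58, C)), -210) = Add(-210, Pow(C, 2), Mul(-58, C)))
Mul(Function('F')(400), Pow(Function('E')(-166), -1)) = Mul(Add(-210, Pow(400, 2), Mul(-58, 400)), Pow(Mul(-1, -166), -1)) = Mul(Add(-210, 160000, -23200), Pow(166, -1)) = Mul(136590, Rational(1, 166)) = Rational(68295, 83)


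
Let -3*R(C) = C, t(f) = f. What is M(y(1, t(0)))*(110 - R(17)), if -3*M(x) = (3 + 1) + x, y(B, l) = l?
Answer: -1388/9 ≈ -154.22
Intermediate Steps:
R(C) = -C/3
M(x) = -4/3 - x/3 (M(x) = -((3 + 1) + x)/3 = -(4 + x)/3 = -4/3 - x/3)
M(y(1, t(0)))*(110 - R(17)) = (-4/3 - 1/3*0)*(110 - (-1)*17/3) = (-4/3 + 0)*(110 - 1*(-17/3)) = -4*(110 + 17/3)/3 = -4/3*347/3 = -1388/9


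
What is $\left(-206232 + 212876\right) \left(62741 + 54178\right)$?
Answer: $776809836$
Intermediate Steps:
$\left(-206232 + 212876\right) \left(62741 + 54178\right) = 6644 \cdot 116919 = 776809836$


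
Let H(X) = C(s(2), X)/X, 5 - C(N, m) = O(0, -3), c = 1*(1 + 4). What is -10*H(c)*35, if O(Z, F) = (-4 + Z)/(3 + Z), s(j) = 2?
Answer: -1330/3 ≈ -443.33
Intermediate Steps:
O(Z, F) = (-4 + Z)/(3 + Z)
c = 5 (c = 1*5 = 5)
C(N, m) = 19/3 (C(N, m) = 5 - (-4 + 0)/(3 + 0) = 5 - (-4)/3 = 5 - 1*(-4/3) = 5 + 4/3 = 19/3)
H(X) = 19/(3*X)
-10*H(c)*35 = -190/(3*5)*35 = -10*19/15*35 = -38/3*35 = -1330/3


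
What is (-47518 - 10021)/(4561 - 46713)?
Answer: 57539/42152 ≈ 1.3650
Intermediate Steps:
(-47518 - 10021)/(4561 - 46713) = -57539/(-42152) = -57539*(-1/42152) = 57539/42152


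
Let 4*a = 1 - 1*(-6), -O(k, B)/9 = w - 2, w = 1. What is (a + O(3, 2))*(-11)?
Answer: -473/4 ≈ -118.25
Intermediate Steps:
O(k, B) = 9 (O(k, B) = -9*(1 - 2) = -9*(-1) = 9)
a = 7/4 (a = (1 - 1*(-6))/4 = (1 + 6)/4 = (¼)*7 = 7/4 ≈ 1.7500)
(a + O(3, 2))*(-11) = (7/4 + 9)*(-11) = (43/4)*(-11) = -473/4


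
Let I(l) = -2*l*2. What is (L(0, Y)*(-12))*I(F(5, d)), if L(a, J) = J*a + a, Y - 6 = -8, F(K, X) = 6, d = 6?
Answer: 0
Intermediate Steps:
Y = -2 (Y = 6 - 8 = -2)
L(a, J) = a + J*a
I(l) = -4*l
(L(0, Y)*(-12))*I(F(5, d)) = ((0*(1 - 2))*(-12))*(-4*6) = ((0*(-1))*(-12))*(-24) = (0*(-12))*(-24) = 0*(-24) = 0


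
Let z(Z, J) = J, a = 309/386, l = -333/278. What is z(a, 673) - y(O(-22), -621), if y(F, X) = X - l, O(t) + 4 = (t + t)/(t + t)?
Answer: 359399/278 ≈ 1292.8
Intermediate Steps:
l = -333/278 (l = -333*1/278 = -333/278 ≈ -1.1978)
a = 309/386 (a = 309*(1/386) = 309/386 ≈ 0.80052)
O(t) = -3 (O(t) = -4 + (t + t)/(t + t) = -4 + (2*t)/((2*t)) = -4 + (2*t)*(1/(2*t)) = -4 + 1 = -3)
y(F, X) = 333/278 + X (y(F, X) = X - 1*(-333/278) = X + 333/278 = 333/278 + X)
z(a, 673) - y(O(-22), -621) = 673 - (333/278 - 621) = 673 - 1*(-172305/278) = 673 + 172305/278 = 359399/278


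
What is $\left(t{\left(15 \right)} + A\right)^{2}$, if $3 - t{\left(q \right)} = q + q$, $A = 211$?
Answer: $33856$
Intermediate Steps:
$t{\left(q \right)} = 3 - 2 q$ ($t{\left(q \right)} = 3 - \left(q + q\right) = 3 - 2 q$)
$\left(t{\left(15 \right)} + A\right)^{2} = \left(\left(3 - 30\right) + 211\right)^{2} = \left(-27 + 211\right)^{2} = 184^{2} = 33856$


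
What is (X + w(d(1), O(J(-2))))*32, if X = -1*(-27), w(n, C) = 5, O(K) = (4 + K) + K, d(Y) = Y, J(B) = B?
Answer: 1024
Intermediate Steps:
O(K) = 4 + 2*K
X = 27
(X + w(d(1), O(J(-2))))*32 = (27 + 5)*32 = 32*32 = 1024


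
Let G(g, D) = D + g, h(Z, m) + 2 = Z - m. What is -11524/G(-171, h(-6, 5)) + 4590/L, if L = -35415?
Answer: 2262655/36202 ≈ 62.501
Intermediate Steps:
h(Z, m) = -2 + Z - m (h(Z, m) = -2 + (Z - m) = -2 + Z - m)
-11524/G(-171, h(-6, 5)) + 4590/L = -11524/((-2 - 6 - 1*5) - 171) + 4590/(-35415) = -11524/((-2 - 6 - 5) - 171) + 4590*(-1/35415) = -11524/(-13 - 171) - 102/787 = -11524/(-184) - 102/787 = -11524*(-1/184) - 102/787 = 2881/46 - 102/787 = 2262655/36202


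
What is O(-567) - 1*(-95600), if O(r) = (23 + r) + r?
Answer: 94489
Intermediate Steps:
O(r) = 23 + 2*r
O(-567) - 1*(-95600) = (23 + 2*(-567)) - 1*(-95600) = (23 - 1134) + 95600 = -1111 + 95600 = 94489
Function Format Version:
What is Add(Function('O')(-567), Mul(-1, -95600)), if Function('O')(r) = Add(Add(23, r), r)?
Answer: 94489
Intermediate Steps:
Function('O')(r) = Add(23, Mul(2, r))
Add(Function('O')(-567), Mul(-1, -95600)) = Add(Add(23, Mul(2, -567)), Mul(-1, -95600)) = Add(Add(23, -1134), 95600) = Add(-1111, 95600) = 94489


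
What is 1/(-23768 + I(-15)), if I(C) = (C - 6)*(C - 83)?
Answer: -1/21710 ≈ -4.6062e-5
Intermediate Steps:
I(C) = (-83 + C)*(-6 + C) (I(C) = (-6 + C)*(-83 + C) = (-83 + C)*(-6 + C))
1/(-23768 + I(-15)) = 1/(-23768 + (498 + (-15)² - 89*(-15))) = 1/(-23768 + (498 + 225 + 1335)) = 1/(-23768 + 2058) = 1/(-21710) = -1/21710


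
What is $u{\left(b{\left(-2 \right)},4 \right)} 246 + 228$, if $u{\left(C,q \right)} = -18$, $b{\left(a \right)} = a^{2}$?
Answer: $-4200$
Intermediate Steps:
$u{\left(b{\left(-2 \right)},4 \right)} 246 + 228 = \left(-18\right) 246 + 228 = -4428 + 228 = -4200$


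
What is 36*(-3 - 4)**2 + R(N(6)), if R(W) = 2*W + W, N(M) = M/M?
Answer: 1767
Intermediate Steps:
N(M) = 1
R(W) = 3*W
36*(-3 - 4)**2 + R(N(6)) = 36*(-3 - 4)**2 + 3*1 = 36*(-7)**2 + 3 = 36*49 + 3 = 1764 + 3 = 1767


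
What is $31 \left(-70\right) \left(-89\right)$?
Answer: $193130$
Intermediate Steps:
$31 \left(-70\right) \left(-89\right) = \left(-2170\right) \left(-89\right) = 193130$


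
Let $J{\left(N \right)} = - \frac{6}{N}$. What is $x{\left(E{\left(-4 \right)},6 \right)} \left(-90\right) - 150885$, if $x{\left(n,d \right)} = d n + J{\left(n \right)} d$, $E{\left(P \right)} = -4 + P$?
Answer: $-146970$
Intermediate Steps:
$x{\left(n,d \right)} = d n - \frac{6 d}{n}$ ($x{\left(n,d \right)} = d n + - \frac{6}{n} d = d n - \frac{6 d}{n}$)
$x{\left(E{\left(-4 \right)},6 \right)} \left(-90\right) - 150885 = \frac{6 \left(-6 + \left(-4 - 4\right)^{2}\right)}{-4 - 4} \left(-90\right) - 150885 = \frac{6 \left(-6 + \left(-8\right)^{2}\right)}{-8} \left(-90\right) - 150885 = 6 \left(- \frac{1}{8}\right) \left(-6 + 64\right) \left(-90\right) - 150885 = 6 \left(- \frac{1}{8}\right) 58 \left(-90\right) - 150885 = \left(- \frac{87}{2}\right) \left(-90\right) - 150885 = 3915 - 150885 = -146970$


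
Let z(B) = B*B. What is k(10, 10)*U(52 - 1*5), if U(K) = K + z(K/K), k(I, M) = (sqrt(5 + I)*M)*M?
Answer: 4800*sqrt(15) ≈ 18590.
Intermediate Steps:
z(B) = B**2
k(I, M) = M**2*sqrt(5 + I) (k(I, M) = (M*sqrt(5 + I))*M = M**2*sqrt(5 + I))
U(K) = 1 + K (U(K) = K + (K/K)**2 = K + 1**2 = K + 1 = 1 + K)
k(10, 10)*U(52 - 1*5) = (10**2*sqrt(5 + 10))*(1 + (52 - 1*5)) = (100*sqrt(15))*(1 + (52 - 5)) = (100*sqrt(15))*(1 + 47) = (100*sqrt(15))*48 = 4800*sqrt(15)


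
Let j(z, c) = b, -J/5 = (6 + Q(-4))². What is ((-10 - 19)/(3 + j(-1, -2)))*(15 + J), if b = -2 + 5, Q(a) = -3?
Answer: 145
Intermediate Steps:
b = 3
J = -45 (J = -5*(6 - 3)² = -5*3² = -5*9 = -45)
j(z, c) = 3
((-10 - 19)/(3 + j(-1, -2)))*(15 + J) = ((-10 - 19)/(3 + 3))*(15 - 45) = -29/6*(-30) = 145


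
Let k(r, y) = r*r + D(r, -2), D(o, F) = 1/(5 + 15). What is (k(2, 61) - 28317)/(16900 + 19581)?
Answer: -566259/729620 ≈ -0.77610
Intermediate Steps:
D(o, F) = 1/20
k(r, y) = 1/20 + r² (k(r, y) = r*r + 1/20 = r² + 1/20 = 1/20 + r²)
(k(2, 61) - 28317)/(16900 + 19581) = ((1/20 + 2²) - 28317)/(16900 + 19581) = ((1/20 + 4) - 28317)/36481 = (81/20 - 28317)*(1/36481) = -566259/20*1/36481 = -566259/729620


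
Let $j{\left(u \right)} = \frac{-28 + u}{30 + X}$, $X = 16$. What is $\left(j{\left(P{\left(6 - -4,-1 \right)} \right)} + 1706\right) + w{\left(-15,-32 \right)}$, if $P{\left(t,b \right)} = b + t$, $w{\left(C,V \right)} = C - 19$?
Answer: $\frac{76893}{46} \approx 1671.6$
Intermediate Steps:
$w{\left(C,V \right)} = -19 + C$ ($w{\left(C,V \right)} = C - 19 = -19 + C$)
$j{\left(u \right)} = - \frac{14}{23} + \frac{u}{46}$ ($j{\left(u \right)} = \frac{-28 + u}{30 + 16} = \frac{-28 + u}{46} = \left(-28 + u\right) \frac{1}{46} = - \frac{14}{23} + \frac{u}{46}$)
$\left(j{\left(P{\left(6 - -4,-1 \right)} \right)} + 1706\right) + w{\left(-15,-32 \right)} = \left(\left(- \frac{14}{23} + \frac{-1 + \left(6 - -4\right)}{46}\right) + 1706\right) - 34 = \left(\left(- \frac{14}{23} + \frac{-1 + \left(6 + 4\right)}{46}\right) + 1706\right) - 34 = \left(\left(- \frac{14}{23} + \frac{-1 + 10}{46}\right) + 1706\right) - 34 = \left(\left(- \frac{14}{23} + \frac{1}{46} \cdot 9\right) + 1706\right) - 34 = \left(\left(- \frac{14}{23} + \frac{9}{46}\right) + 1706\right) - 34 = \left(- \frac{19}{46} + 1706\right) - 34 = \frac{78457}{46} - 34 = \frac{76893}{46}$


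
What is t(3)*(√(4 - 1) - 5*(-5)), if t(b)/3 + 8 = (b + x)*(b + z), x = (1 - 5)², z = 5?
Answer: 10800 + 432*√3 ≈ 11548.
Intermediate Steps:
x = 16 (x = (-4)² = 16)
t(b) = -24 + 3*(5 + b)*(16 + b) (t(b) = -24 + 3*((b + 16)*(b + 5)) = -24 + 3*((16 + b)*(5 + b)) = -24 + 3*((5 + b)*(16 + b)) = -24 + 3*(5 + b)*(16 + b))
t(3)*(√(4 - 1) - 5*(-5)) = (216 + 3*3² + 63*3)*(√(4 - 1) - 5*(-5)) = (216 + 3*9 + 189)*(√3 + 25) = (216 + 27 + 189)*(25 + √3) = 432*(25 + √3) = 10800 + 432*√3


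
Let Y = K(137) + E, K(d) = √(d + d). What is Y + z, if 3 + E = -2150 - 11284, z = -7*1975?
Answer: -27262 + √274 ≈ -27245.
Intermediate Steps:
z = -13825
E = -13437 (E = -3 + (-2150 - 11284) = -3 - 13434 = -13437)
K(d) = √2*√d (K(d) = √(2*d) = √2*√d)
Y = -13437 + √274 (Y = √2*√137 - 13437 = √274 - 13437 = -13437 + √274 ≈ -13420.)
Y + z = (-13437 + √274) - 13825 = -27262 + √274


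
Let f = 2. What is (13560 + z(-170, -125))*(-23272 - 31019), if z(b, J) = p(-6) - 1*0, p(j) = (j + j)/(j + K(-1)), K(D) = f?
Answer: -736348833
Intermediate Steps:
K(D) = 2
p(j) = 2*j/(2 + j) (p(j) = (j + j)/(j + 2) = (2*j)/(2 + j) = 2*j/(2 + j))
z(b, J) = 3 (z(b, J) = 2*(-6)/(2 - 6) - 1*0 = 2*(-6)/(-4) + 0 = 2*(-6)*(-¼) + 0 = 3 + 0 = 3)
(13560 + z(-170, -125))*(-23272 - 31019) = (13560 + 3)*(-23272 - 31019) = 13563*(-54291) = -736348833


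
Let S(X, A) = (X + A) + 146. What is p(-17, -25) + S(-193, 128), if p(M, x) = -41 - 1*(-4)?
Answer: 44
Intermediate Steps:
S(X, A) = 146 + A + X (S(X, A) = (A + X) + 146 = 146 + A + X)
p(M, x) = -37 (p(M, x) = -41 + 4 = -37)
p(-17, -25) + S(-193, 128) = -37 + (146 + 128 - 193) = -37 + 81 = 44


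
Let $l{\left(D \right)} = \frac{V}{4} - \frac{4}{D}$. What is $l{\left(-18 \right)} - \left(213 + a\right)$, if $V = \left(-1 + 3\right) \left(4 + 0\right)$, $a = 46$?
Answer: $- \frac{2311}{9} \approx -256.78$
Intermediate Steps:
$V = 8$ ($V = 2 \cdot 4 = 8$)
$l{\left(D \right)} = 2 - \frac{4}{D}$ ($l{\left(D \right)} = \frac{8}{4} - \frac{4}{D} = 8 \cdot \frac{1}{4} - \frac{4}{D} = 2 - \frac{4}{D}$)
$l{\left(-18 \right)} - \left(213 + a\right) = \left(2 - \frac{4}{-18}\right) - \left(213 + 46\right) = \left(2 - - \frac{2}{9}\right) - 259 = \left(2 + \frac{2}{9}\right) - 259 = \frac{20}{9} - 259 = - \frac{2311}{9}$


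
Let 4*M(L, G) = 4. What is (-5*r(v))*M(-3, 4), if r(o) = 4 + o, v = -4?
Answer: 0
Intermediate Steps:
M(L, G) = 1 (M(L, G) = (1/4)*4 = 1)
(-5*r(v))*M(-3, 4) = -5*(4 - 4)*1 = -5*0*1 = 0*1 = 0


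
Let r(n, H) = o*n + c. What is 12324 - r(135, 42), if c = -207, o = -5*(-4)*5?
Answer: -969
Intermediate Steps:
o = 100 (o = 20*5 = 100)
r(n, H) = -207 + 100*n (r(n, H) = 100*n - 207 = -207 + 100*n)
12324 - r(135, 42) = 12324 - (-207 + 100*135) = 12324 - (-207 + 13500) = 12324 - 1*13293 = 12324 - 13293 = -969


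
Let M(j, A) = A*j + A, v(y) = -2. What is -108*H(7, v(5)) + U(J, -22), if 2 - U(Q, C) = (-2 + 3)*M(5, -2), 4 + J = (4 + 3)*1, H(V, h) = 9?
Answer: -958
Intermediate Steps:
M(j, A) = A + A*j
J = 3 (J = -4 + (4 + 3)*1 = -4 + 7*1 = -4 + 7 = 3)
U(Q, C) = 14 (U(Q, C) = 2 - (-2 + 3)*(-2*(1 + 5)) = 2 - (-2*6) = 2 - (-12) = 2 - 1*(-12) = 2 + 12 = 14)
-108*H(7, v(5)) + U(J, -22) = -108*9 + 14 = -972 + 14 = -958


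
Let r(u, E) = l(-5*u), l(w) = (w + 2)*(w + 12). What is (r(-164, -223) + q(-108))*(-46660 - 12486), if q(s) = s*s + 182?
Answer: -41150829500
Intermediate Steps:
q(s) = 182 + s**2 (q(s) = s**2 + 182 = 182 + s**2)
l(w) = (2 + w)*(12 + w)
r(u, E) = 24 - 70*u + 25*u**2 (r(u, E) = 24 + (-5*u)**2 + 14*(-5*u) = 24 + 25*u**2 - 70*u = 24 - 70*u + 25*u**2)
(r(-164, -223) + q(-108))*(-46660 - 12486) = ((24 - 70*(-164) + 25*(-164)**2) + (182 + (-108)**2))*(-46660 - 12486) = ((24 + 11480 + 25*26896) + (182 + 11664))*(-59146) = ((24 + 11480 + 672400) + 11846)*(-59146) = (683904 + 11846)*(-59146) = 695750*(-59146) = -41150829500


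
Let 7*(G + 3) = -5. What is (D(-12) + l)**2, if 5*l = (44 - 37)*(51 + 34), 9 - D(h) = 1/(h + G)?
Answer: 198443569/12100 ≈ 16400.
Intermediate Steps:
G = -26/7 (G = -3 + (1/7)*(-5) = -3 - 5/7 = -26/7 ≈ -3.7143)
D(h) = 9 - 1/(-26/7 + h) (D(h) = 9 - 1/(h - 26/7) = 9 - 1/(-26/7 + h))
l = 119 (l = ((44 - 37)*(51 + 34))/5 = (7*85)/5 = (1/5)*595 = 119)
(D(-12) + l)**2 = ((-241 + 63*(-12))/(-26 + 7*(-12)) + 119)**2 = ((-241 - 756)/(-26 - 84) + 119)**2 = (-997/(-110) + 119)**2 = (-1/110*(-997) + 119)**2 = (997/110 + 119)**2 = (14087/110)**2 = 198443569/12100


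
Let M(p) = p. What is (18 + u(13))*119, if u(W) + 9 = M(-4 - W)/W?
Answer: 11900/13 ≈ 915.38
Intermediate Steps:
u(W) = -9 + (-4 - W)/W
(18 + u(13))*119 = (18 + (-10 - 4/13))*119 = (18 - 134/13)*119 = (100/13)*119 = 11900/13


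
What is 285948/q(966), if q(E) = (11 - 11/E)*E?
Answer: 285948/10615 ≈ 26.938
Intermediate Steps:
q(E) = E*(11 - 11/E)
285948/q(966) = 285948/(-11 + 11*966) = 285948/(-11 + 10626) = 285948/10615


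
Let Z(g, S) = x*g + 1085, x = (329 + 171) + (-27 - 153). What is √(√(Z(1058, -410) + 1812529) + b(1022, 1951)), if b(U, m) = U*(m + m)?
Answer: √(3987844 + √2152174) ≈ 1997.3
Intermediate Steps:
x = 320 (x = 500 - 180 = 320)
Z(g, S) = 1085 + 320*g (Z(g, S) = 320*g + 1085 = 1085 + 320*g)
b(U, m) = 2*U*m (b(U, m) = U*(2*m) = 2*U*m)
√(√(Z(1058, -410) + 1812529) + b(1022, 1951)) = √(√((1085 + 320*1058) + 1812529) + 2*1022*1951) = √(√((1085 + 338560) + 1812529) + 3987844) = √(√(339645 + 1812529) + 3987844) = √(√2152174 + 3987844) = √(3987844 + √2152174)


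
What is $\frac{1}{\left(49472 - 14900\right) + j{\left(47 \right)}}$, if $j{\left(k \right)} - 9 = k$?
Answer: $\frac{1}{34628} \approx 2.8878 \cdot 10^{-5}$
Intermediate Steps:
$j{\left(k \right)} = 9 + k$
$\frac{1}{\left(49472 - 14900\right) + j{\left(47 \right)}} = \frac{1}{\left(49472 - 14900\right) + \left(9 + 47\right)} = \frac{1}{\left(49472 - 14900\right) + 56} = \frac{1}{34572 + 56} = \frac{1}{34628}$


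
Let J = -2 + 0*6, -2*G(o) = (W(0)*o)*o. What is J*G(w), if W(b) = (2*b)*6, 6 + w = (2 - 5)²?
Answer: 0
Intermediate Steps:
w = 3 (w = -6 + (2 - 5)² = -6 + (-3)² = -6 + 9 = 3)
W(b) = 12*b
G(o) = 0 (G(o) = -(12*0)*o*o/2 = -0*o*o/2 = -0*o = -½*0 = 0)
J = -2 (J = -2 + 0 = -2)
J*G(w) = -2*0 = 0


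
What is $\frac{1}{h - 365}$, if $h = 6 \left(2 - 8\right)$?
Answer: $- \frac{1}{401} \approx -0.0024938$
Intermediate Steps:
$h = -36$ ($h = 6 \left(2 - 8\right) = 6 \left(-6\right) = -36$)
$\frac{1}{h - 365} = \frac{1}{-36 - 365} = \frac{1}{-401} = - \frac{1}{401}$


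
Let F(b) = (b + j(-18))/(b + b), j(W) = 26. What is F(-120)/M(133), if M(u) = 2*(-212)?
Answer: -47/50880 ≈ -0.00092374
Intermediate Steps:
M(u) = -424
F(b) = (26 + b)/(2*b) (F(b) = (b + 26)/(b + b) = (26 + b)/((2*b)) = (26 + b)*(1/(2*b)) = (26 + b)/(2*b))
F(-120)/M(133) = ((½)*(26 - 120)/(-120))/(-424) = ((½)*(-1/120)*(-94))*(-1/424) = (47/120)*(-1/424) = -47/50880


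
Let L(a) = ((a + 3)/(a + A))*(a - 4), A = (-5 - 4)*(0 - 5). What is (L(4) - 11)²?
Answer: 121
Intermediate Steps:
A = 45 (A = -9*(-5) = 45)
L(a) = (-4 + a)*(3 + a)/(45 + a) (L(a) = ((a + 3)/(a + 45))*(a - 4) = ((3 + a)/(45 + a))*(-4 + a) = (-4 + a)*(3 + a)/(45 + a))
(L(4) - 11)² = ((-12 + 4² - 1*4)/(45 + 4) - 11)² = ((-12 + 16 - 4)/49 - 11)² = ((1/49)*0 - 11)² = (0 - 11)² = (-11)² = 121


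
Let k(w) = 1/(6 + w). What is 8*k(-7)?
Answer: -8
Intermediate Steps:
8*k(-7) = 8/(6 - 7) = 8/(-1) = 8*(-1) = -8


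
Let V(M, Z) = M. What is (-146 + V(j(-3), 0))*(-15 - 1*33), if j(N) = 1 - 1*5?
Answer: 7200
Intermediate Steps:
j(N) = -4 (j(N) = 1 - 5 = -4)
(-146 + V(j(-3), 0))*(-15 - 1*33) = (-146 - 4)*(-15 - 1*33) = -150*(-15 - 33) = -150*(-48) = 7200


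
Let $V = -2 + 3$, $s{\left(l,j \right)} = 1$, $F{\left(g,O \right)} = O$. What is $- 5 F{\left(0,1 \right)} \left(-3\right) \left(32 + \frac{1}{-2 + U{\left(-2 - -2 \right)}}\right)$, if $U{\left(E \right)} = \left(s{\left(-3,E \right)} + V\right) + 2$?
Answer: $\frac{975}{2} \approx 487.5$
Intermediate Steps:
$V = 1$
$U{\left(E \right)} = 4$ ($U{\left(E \right)} = \left(1 + 1\right) + 2 = 2 + 2 = 4$)
$- 5 F{\left(0,1 \right)} \left(-3\right) \left(32 + \frac{1}{-2 + U{\left(-2 - -2 \right)}}\right) = \left(-5\right) 1 \left(-3\right) \left(32 + \frac{1}{-2 + 4}\right) = \left(-5\right) \left(-3\right) \left(32 + \frac{1}{2}\right) = 15 \left(32 + \frac{1}{2}\right) = 15 \cdot \frac{65}{2} = \frac{975}{2}$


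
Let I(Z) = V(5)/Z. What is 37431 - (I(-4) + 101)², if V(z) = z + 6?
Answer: 444447/16 ≈ 27778.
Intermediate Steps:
V(z) = 6 + z
I(Z) = 11/Z (I(Z) = (6 + 5)/Z = 11/Z)
37431 - (I(-4) + 101)² = 37431 - (11/(-4) + 101)² = 37431 - (11*(-¼) + 101)² = 37431 - (-11/4 + 101)² = 37431 - (393/4)² = 37431 - 1*154449/16 = 37431 - 154449/16 = 444447/16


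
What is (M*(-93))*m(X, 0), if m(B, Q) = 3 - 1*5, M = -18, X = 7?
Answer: -3348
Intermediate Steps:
m(B, Q) = -2 (m(B, Q) = 3 - 5 = -2)
(M*(-93))*m(X, 0) = -18*(-93)*(-2) = 1674*(-2) = -3348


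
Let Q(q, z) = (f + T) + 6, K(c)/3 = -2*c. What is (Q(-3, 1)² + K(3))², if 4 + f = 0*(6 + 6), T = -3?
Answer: 289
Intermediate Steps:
K(c) = -6*c (K(c) = 3*(-2*c) = -6*c)
f = -4 (f = -4 + 0*(6 + 6) = -4 + 0*12 = -4 + 0 = -4)
Q(q, z) = -1 (Q(q, z) = (-4 - 3) + 6 = -7 + 6 = -1)
(Q(-3, 1)² + K(3))² = ((-1)² - 6*3)² = (1 - 18)² = (-17)² = 289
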